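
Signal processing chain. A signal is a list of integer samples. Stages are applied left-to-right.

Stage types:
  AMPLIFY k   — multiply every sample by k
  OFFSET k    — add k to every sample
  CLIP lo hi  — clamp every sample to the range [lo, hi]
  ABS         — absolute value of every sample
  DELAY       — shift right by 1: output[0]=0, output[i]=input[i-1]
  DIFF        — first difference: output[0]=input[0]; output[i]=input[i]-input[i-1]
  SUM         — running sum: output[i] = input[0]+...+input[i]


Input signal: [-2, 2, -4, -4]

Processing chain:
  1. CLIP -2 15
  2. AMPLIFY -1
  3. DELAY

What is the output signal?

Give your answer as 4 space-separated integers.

Input: [-2, 2, -4, -4]
Stage 1 (CLIP -2 15): clip(-2,-2,15)=-2, clip(2,-2,15)=2, clip(-4,-2,15)=-2, clip(-4,-2,15)=-2 -> [-2, 2, -2, -2]
Stage 2 (AMPLIFY -1): -2*-1=2, 2*-1=-2, -2*-1=2, -2*-1=2 -> [2, -2, 2, 2]
Stage 3 (DELAY): [0, 2, -2, 2] = [0, 2, -2, 2] -> [0, 2, -2, 2]

Answer: 0 2 -2 2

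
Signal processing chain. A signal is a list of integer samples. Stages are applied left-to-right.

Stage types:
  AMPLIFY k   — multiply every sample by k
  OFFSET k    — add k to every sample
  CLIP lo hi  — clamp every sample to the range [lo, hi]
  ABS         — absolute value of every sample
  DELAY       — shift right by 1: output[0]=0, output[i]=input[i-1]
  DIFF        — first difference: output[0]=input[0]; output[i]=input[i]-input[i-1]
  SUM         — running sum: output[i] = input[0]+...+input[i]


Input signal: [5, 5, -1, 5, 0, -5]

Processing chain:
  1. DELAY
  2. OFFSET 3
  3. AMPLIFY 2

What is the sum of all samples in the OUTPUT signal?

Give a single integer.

Answer: 64

Derivation:
Input: [5, 5, -1, 5, 0, -5]
Stage 1 (DELAY): [0, 5, 5, -1, 5, 0] = [0, 5, 5, -1, 5, 0] -> [0, 5, 5, -1, 5, 0]
Stage 2 (OFFSET 3): 0+3=3, 5+3=8, 5+3=8, -1+3=2, 5+3=8, 0+3=3 -> [3, 8, 8, 2, 8, 3]
Stage 3 (AMPLIFY 2): 3*2=6, 8*2=16, 8*2=16, 2*2=4, 8*2=16, 3*2=6 -> [6, 16, 16, 4, 16, 6]
Output sum: 64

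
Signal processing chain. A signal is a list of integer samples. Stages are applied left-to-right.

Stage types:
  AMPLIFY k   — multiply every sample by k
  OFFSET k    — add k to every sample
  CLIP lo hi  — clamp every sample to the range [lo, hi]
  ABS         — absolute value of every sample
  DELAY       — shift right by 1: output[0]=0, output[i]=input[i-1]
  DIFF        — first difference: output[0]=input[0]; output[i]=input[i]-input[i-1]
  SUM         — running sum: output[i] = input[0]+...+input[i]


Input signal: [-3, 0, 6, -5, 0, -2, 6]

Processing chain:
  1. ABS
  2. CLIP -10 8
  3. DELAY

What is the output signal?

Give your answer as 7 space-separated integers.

Answer: 0 3 0 6 5 0 2

Derivation:
Input: [-3, 0, 6, -5, 0, -2, 6]
Stage 1 (ABS): |-3|=3, |0|=0, |6|=6, |-5|=5, |0|=0, |-2|=2, |6|=6 -> [3, 0, 6, 5, 0, 2, 6]
Stage 2 (CLIP -10 8): clip(3,-10,8)=3, clip(0,-10,8)=0, clip(6,-10,8)=6, clip(5,-10,8)=5, clip(0,-10,8)=0, clip(2,-10,8)=2, clip(6,-10,8)=6 -> [3, 0, 6, 5, 0, 2, 6]
Stage 3 (DELAY): [0, 3, 0, 6, 5, 0, 2] = [0, 3, 0, 6, 5, 0, 2] -> [0, 3, 0, 6, 5, 0, 2]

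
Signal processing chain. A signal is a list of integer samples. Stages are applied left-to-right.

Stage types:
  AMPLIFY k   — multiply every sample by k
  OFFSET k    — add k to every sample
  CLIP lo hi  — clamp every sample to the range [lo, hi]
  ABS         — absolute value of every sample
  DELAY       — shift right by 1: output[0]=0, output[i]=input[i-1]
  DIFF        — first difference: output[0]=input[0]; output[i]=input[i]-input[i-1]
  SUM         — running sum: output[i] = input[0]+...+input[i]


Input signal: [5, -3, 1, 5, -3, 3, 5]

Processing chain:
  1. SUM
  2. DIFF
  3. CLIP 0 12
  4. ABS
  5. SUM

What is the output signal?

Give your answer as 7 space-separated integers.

Answer: 5 5 6 11 11 14 19

Derivation:
Input: [5, -3, 1, 5, -3, 3, 5]
Stage 1 (SUM): sum[0..0]=5, sum[0..1]=2, sum[0..2]=3, sum[0..3]=8, sum[0..4]=5, sum[0..5]=8, sum[0..6]=13 -> [5, 2, 3, 8, 5, 8, 13]
Stage 2 (DIFF): s[0]=5, 2-5=-3, 3-2=1, 8-3=5, 5-8=-3, 8-5=3, 13-8=5 -> [5, -3, 1, 5, -3, 3, 5]
Stage 3 (CLIP 0 12): clip(5,0,12)=5, clip(-3,0,12)=0, clip(1,0,12)=1, clip(5,0,12)=5, clip(-3,0,12)=0, clip(3,0,12)=3, clip(5,0,12)=5 -> [5, 0, 1, 5, 0, 3, 5]
Stage 4 (ABS): |5|=5, |0|=0, |1|=1, |5|=5, |0|=0, |3|=3, |5|=5 -> [5, 0, 1, 5, 0, 3, 5]
Stage 5 (SUM): sum[0..0]=5, sum[0..1]=5, sum[0..2]=6, sum[0..3]=11, sum[0..4]=11, sum[0..5]=14, sum[0..6]=19 -> [5, 5, 6, 11, 11, 14, 19]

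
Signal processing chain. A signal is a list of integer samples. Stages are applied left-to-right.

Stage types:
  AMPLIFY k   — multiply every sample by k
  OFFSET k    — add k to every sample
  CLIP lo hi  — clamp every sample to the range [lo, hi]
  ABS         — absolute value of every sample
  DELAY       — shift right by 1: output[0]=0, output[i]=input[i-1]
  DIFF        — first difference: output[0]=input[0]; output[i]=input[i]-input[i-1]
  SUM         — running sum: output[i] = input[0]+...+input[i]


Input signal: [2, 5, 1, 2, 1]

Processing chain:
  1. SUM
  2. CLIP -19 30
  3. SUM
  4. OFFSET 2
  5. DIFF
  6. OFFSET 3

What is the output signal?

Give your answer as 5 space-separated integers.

Input: [2, 5, 1, 2, 1]
Stage 1 (SUM): sum[0..0]=2, sum[0..1]=7, sum[0..2]=8, sum[0..3]=10, sum[0..4]=11 -> [2, 7, 8, 10, 11]
Stage 2 (CLIP -19 30): clip(2,-19,30)=2, clip(7,-19,30)=7, clip(8,-19,30)=8, clip(10,-19,30)=10, clip(11,-19,30)=11 -> [2, 7, 8, 10, 11]
Stage 3 (SUM): sum[0..0]=2, sum[0..1]=9, sum[0..2]=17, sum[0..3]=27, sum[0..4]=38 -> [2, 9, 17, 27, 38]
Stage 4 (OFFSET 2): 2+2=4, 9+2=11, 17+2=19, 27+2=29, 38+2=40 -> [4, 11, 19, 29, 40]
Stage 5 (DIFF): s[0]=4, 11-4=7, 19-11=8, 29-19=10, 40-29=11 -> [4, 7, 8, 10, 11]
Stage 6 (OFFSET 3): 4+3=7, 7+3=10, 8+3=11, 10+3=13, 11+3=14 -> [7, 10, 11, 13, 14]

Answer: 7 10 11 13 14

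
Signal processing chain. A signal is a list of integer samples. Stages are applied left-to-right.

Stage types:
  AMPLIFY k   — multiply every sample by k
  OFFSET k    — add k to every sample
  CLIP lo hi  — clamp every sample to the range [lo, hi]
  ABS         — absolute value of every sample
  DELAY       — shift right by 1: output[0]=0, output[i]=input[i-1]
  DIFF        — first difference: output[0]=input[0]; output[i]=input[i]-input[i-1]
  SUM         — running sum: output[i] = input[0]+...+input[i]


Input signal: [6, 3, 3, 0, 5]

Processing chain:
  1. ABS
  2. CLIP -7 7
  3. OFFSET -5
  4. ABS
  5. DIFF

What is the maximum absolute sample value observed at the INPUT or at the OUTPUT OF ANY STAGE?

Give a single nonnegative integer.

Answer: 6

Derivation:
Input: [6, 3, 3, 0, 5] (max |s|=6)
Stage 1 (ABS): |6|=6, |3|=3, |3|=3, |0|=0, |5|=5 -> [6, 3, 3, 0, 5] (max |s|=6)
Stage 2 (CLIP -7 7): clip(6,-7,7)=6, clip(3,-7,7)=3, clip(3,-7,7)=3, clip(0,-7,7)=0, clip(5,-7,7)=5 -> [6, 3, 3, 0, 5] (max |s|=6)
Stage 3 (OFFSET -5): 6+-5=1, 3+-5=-2, 3+-5=-2, 0+-5=-5, 5+-5=0 -> [1, -2, -2, -5, 0] (max |s|=5)
Stage 4 (ABS): |1|=1, |-2|=2, |-2|=2, |-5|=5, |0|=0 -> [1, 2, 2, 5, 0] (max |s|=5)
Stage 5 (DIFF): s[0]=1, 2-1=1, 2-2=0, 5-2=3, 0-5=-5 -> [1, 1, 0, 3, -5] (max |s|=5)
Overall max amplitude: 6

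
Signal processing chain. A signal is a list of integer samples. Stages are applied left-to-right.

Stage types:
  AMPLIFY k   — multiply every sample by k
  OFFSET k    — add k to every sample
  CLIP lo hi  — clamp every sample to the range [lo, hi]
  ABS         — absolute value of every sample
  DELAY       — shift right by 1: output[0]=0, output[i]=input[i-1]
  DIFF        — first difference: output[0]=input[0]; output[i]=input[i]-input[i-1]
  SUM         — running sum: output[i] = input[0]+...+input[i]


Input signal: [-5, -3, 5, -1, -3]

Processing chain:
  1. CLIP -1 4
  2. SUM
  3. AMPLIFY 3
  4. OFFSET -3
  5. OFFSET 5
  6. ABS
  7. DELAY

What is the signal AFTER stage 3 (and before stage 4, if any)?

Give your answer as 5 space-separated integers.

Input: [-5, -3, 5, -1, -3]
Stage 1 (CLIP -1 4): clip(-5,-1,4)=-1, clip(-3,-1,4)=-1, clip(5,-1,4)=4, clip(-1,-1,4)=-1, clip(-3,-1,4)=-1 -> [-1, -1, 4, -1, -1]
Stage 2 (SUM): sum[0..0]=-1, sum[0..1]=-2, sum[0..2]=2, sum[0..3]=1, sum[0..4]=0 -> [-1, -2, 2, 1, 0]
Stage 3 (AMPLIFY 3): -1*3=-3, -2*3=-6, 2*3=6, 1*3=3, 0*3=0 -> [-3, -6, 6, 3, 0]

Answer: -3 -6 6 3 0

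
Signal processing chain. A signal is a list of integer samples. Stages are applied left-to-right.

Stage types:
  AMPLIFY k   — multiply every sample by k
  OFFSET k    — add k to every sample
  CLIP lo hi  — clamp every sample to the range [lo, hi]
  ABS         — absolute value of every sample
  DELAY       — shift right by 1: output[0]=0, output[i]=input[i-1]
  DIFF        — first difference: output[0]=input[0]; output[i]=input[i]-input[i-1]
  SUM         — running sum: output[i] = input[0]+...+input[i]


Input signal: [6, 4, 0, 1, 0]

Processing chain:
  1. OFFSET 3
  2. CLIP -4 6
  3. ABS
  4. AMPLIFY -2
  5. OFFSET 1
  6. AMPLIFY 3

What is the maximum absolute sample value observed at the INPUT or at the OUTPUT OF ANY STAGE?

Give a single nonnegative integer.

Answer: 33

Derivation:
Input: [6, 4, 0, 1, 0] (max |s|=6)
Stage 1 (OFFSET 3): 6+3=9, 4+3=7, 0+3=3, 1+3=4, 0+3=3 -> [9, 7, 3, 4, 3] (max |s|=9)
Stage 2 (CLIP -4 6): clip(9,-4,6)=6, clip(7,-4,6)=6, clip(3,-4,6)=3, clip(4,-4,6)=4, clip(3,-4,6)=3 -> [6, 6, 3, 4, 3] (max |s|=6)
Stage 3 (ABS): |6|=6, |6|=6, |3|=3, |4|=4, |3|=3 -> [6, 6, 3, 4, 3] (max |s|=6)
Stage 4 (AMPLIFY -2): 6*-2=-12, 6*-2=-12, 3*-2=-6, 4*-2=-8, 3*-2=-6 -> [-12, -12, -6, -8, -6] (max |s|=12)
Stage 5 (OFFSET 1): -12+1=-11, -12+1=-11, -6+1=-5, -8+1=-7, -6+1=-5 -> [-11, -11, -5, -7, -5] (max |s|=11)
Stage 6 (AMPLIFY 3): -11*3=-33, -11*3=-33, -5*3=-15, -7*3=-21, -5*3=-15 -> [-33, -33, -15, -21, -15] (max |s|=33)
Overall max amplitude: 33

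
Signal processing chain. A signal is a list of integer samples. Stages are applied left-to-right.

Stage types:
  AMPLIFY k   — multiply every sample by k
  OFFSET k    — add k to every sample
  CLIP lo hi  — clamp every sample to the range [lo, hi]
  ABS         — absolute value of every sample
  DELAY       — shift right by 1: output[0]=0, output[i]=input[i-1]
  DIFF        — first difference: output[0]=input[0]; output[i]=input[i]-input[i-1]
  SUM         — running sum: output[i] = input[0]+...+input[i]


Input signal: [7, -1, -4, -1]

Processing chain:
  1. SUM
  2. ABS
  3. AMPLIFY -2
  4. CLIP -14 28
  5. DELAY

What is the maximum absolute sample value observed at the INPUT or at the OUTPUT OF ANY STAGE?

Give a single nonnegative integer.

Input: [7, -1, -4, -1] (max |s|=7)
Stage 1 (SUM): sum[0..0]=7, sum[0..1]=6, sum[0..2]=2, sum[0..3]=1 -> [7, 6, 2, 1] (max |s|=7)
Stage 2 (ABS): |7|=7, |6|=6, |2|=2, |1|=1 -> [7, 6, 2, 1] (max |s|=7)
Stage 3 (AMPLIFY -2): 7*-2=-14, 6*-2=-12, 2*-2=-4, 1*-2=-2 -> [-14, -12, -4, -2] (max |s|=14)
Stage 4 (CLIP -14 28): clip(-14,-14,28)=-14, clip(-12,-14,28)=-12, clip(-4,-14,28)=-4, clip(-2,-14,28)=-2 -> [-14, -12, -4, -2] (max |s|=14)
Stage 5 (DELAY): [0, -14, -12, -4] = [0, -14, -12, -4] -> [0, -14, -12, -4] (max |s|=14)
Overall max amplitude: 14

Answer: 14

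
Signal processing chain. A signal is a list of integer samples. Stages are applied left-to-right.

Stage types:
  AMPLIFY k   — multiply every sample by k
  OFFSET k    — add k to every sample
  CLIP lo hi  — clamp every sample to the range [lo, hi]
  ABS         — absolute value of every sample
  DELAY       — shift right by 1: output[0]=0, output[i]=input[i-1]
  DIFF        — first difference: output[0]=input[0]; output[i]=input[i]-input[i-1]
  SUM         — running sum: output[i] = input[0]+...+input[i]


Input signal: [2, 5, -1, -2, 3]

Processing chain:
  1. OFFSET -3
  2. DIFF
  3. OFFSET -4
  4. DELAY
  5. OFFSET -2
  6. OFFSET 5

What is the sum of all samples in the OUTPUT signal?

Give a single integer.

Input: [2, 5, -1, -2, 3]
Stage 1 (OFFSET -3): 2+-3=-1, 5+-3=2, -1+-3=-4, -2+-3=-5, 3+-3=0 -> [-1, 2, -4, -5, 0]
Stage 2 (DIFF): s[0]=-1, 2--1=3, -4-2=-6, -5--4=-1, 0--5=5 -> [-1, 3, -6, -1, 5]
Stage 3 (OFFSET -4): -1+-4=-5, 3+-4=-1, -6+-4=-10, -1+-4=-5, 5+-4=1 -> [-5, -1, -10, -5, 1]
Stage 4 (DELAY): [0, -5, -1, -10, -5] = [0, -5, -1, -10, -5] -> [0, -5, -1, -10, -5]
Stage 5 (OFFSET -2): 0+-2=-2, -5+-2=-7, -1+-2=-3, -10+-2=-12, -5+-2=-7 -> [-2, -7, -3, -12, -7]
Stage 6 (OFFSET 5): -2+5=3, -7+5=-2, -3+5=2, -12+5=-7, -7+5=-2 -> [3, -2, 2, -7, -2]
Output sum: -6

Answer: -6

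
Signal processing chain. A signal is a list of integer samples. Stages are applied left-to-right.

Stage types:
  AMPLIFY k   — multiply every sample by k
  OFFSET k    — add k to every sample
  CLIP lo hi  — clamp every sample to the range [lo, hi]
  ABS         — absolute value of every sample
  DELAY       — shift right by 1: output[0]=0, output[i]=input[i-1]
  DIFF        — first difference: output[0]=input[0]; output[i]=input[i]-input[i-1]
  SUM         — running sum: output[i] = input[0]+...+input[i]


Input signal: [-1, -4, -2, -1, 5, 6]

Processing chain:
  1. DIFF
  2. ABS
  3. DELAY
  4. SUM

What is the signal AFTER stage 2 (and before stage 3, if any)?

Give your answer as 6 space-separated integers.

Answer: 1 3 2 1 6 1

Derivation:
Input: [-1, -4, -2, -1, 5, 6]
Stage 1 (DIFF): s[0]=-1, -4--1=-3, -2--4=2, -1--2=1, 5--1=6, 6-5=1 -> [-1, -3, 2, 1, 6, 1]
Stage 2 (ABS): |-1|=1, |-3|=3, |2|=2, |1|=1, |6|=6, |1|=1 -> [1, 3, 2, 1, 6, 1]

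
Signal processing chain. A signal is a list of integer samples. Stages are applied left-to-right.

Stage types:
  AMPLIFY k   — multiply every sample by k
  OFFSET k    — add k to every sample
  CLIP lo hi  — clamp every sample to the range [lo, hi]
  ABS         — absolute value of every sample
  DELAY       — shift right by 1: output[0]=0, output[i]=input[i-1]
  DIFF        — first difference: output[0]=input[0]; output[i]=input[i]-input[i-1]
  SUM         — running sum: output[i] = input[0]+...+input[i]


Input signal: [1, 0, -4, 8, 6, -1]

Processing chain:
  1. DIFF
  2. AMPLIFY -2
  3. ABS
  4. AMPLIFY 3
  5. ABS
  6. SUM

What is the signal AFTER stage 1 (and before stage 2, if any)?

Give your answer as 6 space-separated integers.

Answer: 1 -1 -4 12 -2 -7

Derivation:
Input: [1, 0, -4, 8, 6, -1]
Stage 1 (DIFF): s[0]=1, 0-1=-1, -4-0=-4, 8--4=12, 6-8=-2, -1-6=-7 -> [1, -1, -4, 12, -2, -7]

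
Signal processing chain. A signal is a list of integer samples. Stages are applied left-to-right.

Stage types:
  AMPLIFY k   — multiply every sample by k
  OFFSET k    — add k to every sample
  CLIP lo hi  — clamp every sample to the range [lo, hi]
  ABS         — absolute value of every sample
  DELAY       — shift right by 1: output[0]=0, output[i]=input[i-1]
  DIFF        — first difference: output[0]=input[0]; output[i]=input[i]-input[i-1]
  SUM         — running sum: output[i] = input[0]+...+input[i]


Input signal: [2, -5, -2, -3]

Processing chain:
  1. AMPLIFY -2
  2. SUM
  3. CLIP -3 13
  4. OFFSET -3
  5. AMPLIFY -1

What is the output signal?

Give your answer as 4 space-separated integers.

Answer: 6 -3 -7 -10

Derivation:
Input: [2, -5, -2, -3]
Stage 1 (AMPLIFY -2): 2*-2=-4, -5*-2=10, -2*-2=4, -3*-2=6 -> [-4, 10, 4, 6]
Stage 2 (SUM): sum[0..0]=-4, sum[0..1]=6, sum[0..2]=10, sum[0..3]=16 -> [-4, 6, 10, 16]
Stage 3 (CLIP -3 13): clip(-4,-3,13)=-3, clip(6,-3,13)=6, clip(10,-3,13)=10, clip(16,-3,13)=13 -> [-3, 6, 10, 13]
Stage 4 (OFFSET -3): -3+-3=-6, 6+-3=3, 10+-3=7, 13+-3=10 -> [-6, 3, 7, 10]
Stage 5 (AMPLIFY -1): -6*-1=6, 3*-1=-3, 7*-1=-7, 10*-1=-10 -> [6, -3, -7, -10]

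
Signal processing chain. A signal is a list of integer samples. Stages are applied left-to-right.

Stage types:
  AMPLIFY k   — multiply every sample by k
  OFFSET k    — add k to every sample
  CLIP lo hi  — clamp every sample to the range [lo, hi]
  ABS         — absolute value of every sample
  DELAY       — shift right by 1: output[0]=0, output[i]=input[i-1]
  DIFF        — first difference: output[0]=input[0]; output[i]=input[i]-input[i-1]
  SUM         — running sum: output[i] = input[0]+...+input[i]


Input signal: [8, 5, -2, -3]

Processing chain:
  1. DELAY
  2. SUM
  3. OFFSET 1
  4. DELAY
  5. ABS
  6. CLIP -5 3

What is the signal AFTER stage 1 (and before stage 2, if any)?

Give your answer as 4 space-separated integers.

Answer: 0 8 5 -2

Derivation:
Input: [8, 5, -2, -3]
Stage 1 (DELAY): [0, 8, 5, -2] = [0, 8, 5, -2] -> [0, 8, 5, -2]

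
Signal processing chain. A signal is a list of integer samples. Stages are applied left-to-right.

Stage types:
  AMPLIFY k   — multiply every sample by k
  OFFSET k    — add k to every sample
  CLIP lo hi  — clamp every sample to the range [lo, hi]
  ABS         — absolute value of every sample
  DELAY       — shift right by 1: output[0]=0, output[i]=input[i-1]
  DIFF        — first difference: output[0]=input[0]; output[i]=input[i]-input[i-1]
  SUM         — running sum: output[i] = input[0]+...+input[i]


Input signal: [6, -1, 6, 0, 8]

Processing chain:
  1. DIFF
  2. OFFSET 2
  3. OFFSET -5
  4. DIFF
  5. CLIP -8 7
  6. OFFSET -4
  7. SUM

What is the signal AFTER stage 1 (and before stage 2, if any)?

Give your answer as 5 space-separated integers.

Input: [6, -1, 6, 0, 8]
Stage 1 (DIFF): s[0]=6, -1-6=-7, 6--1=7, 0-6=-6, 8-0=8 -> [6, -7, 7, -6, 8]

Answer: 6 -7 7 -6 8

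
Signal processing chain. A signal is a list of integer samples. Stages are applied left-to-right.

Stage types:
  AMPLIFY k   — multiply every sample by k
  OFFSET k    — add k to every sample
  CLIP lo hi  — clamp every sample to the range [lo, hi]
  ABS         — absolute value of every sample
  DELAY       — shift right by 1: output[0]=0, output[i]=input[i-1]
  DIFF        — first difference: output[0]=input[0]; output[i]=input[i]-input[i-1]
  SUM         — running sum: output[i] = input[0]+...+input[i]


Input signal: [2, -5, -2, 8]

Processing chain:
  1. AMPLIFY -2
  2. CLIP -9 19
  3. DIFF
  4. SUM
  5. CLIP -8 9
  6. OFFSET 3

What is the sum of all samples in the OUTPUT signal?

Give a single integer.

Answer: 13

Derivation:
Input: [2, -5, -2, 8]
Stage 1 (AMPLIFY -2): 2*-2=-4, -5*-2=10, -2*-2=4, 8*-2=-16 -> [-4, 10, 4, -16]
Stage 2 (CLIP -9 19): clip(-4,-9,19)=-4, clip(10,-9,19)=10, clip(4,-9,19)=4, clip(-16,-9,19)=-9 -> [-4, 10, 4, -9]
Stage 3 (DIFF): s[0]=-4, 10--4=14, 4-10=-6, -9-4=-13 -> [-4, 14, -6, -13]
Stage 4 (SUM): sum[0..0]=-4, sum[0..1]=10, sum[0..2]=4, sum[0..3]=-9 -> [-4, 10, 4, -9]
Stage 5 (CLIP -8 9): clip(-4,-8,9)=-4, clip(10,-8,9)=9, clip(4,-8,9)=4, clip(-9,-8,9)=-8 -> [-4, 9, 4, -8]
Stage 6 (OFFSET 3): -4+3=-1, 9+3=12, 4+3=7, -8+3=-5 -> [-1, 12, 7, -5]
Output sum: 13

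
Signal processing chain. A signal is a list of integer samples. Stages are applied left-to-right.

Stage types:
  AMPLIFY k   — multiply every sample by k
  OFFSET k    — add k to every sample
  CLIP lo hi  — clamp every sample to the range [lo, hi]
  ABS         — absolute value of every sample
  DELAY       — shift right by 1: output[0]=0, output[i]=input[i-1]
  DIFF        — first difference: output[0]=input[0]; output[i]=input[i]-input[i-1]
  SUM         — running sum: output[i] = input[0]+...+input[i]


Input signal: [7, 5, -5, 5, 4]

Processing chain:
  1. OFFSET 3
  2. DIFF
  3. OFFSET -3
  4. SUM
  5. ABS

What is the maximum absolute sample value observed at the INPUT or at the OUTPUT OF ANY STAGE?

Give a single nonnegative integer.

Answer: 13

Derivation:
Input: [7, 5, -5, 5, 4] (max |s|=7)
Stage 1 (OFFSET 3): 7+3=10, 5+3=8, -5+3=-2, 5+3=8, 4+3=7 -> [10, 8, -2, 8, 7] (max |s|=10)
Stage 2 (DIFF): s[0]=10, 8-10=-2, -2-8=-10, 8--2=10, 7-8=-1 -> [10, -2, -10, 10, -1] (max |s|=10)
Stage 3 (OFFSET -3): 10+-3=7, -2+-3=-5, -10+-3=-13, 10+-3=7, -1+-3=-4 -> [7, -5, -13, 7, -4] (max |s|=13)
Stage 4 (SUM): sum[0..0]=7, sum[0..1]=2, sum[0..2]=-11, sum[0..3]=-4, sum[0..4]=-8 -> [7, 2, -11, -4, -8] (max |s|=11)
Stage 5 (ABS): |7|=7, |2|=2, |-11|=11, |-4|=4, |-8|=8 -> [7, 2, 11, 4, 8] (max |s|=11)
Overall max amplitude: 13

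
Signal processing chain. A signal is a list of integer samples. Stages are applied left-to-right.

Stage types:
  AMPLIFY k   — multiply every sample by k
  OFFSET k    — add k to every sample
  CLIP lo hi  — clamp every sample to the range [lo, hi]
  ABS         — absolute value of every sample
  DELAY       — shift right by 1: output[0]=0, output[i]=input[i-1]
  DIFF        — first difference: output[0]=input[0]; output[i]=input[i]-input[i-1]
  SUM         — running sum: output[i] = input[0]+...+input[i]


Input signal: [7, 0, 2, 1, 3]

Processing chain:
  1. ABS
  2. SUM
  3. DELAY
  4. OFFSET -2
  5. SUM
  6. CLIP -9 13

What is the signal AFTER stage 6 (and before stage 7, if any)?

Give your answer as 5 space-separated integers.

Input: [7, 0, 2, 1, 3]
Stage 1 (ABS): |7|=7, |0|=0, |2|=2, |1|=1, |3|=3 -> [7, 0, 2, 1, 3]
Stage 2 (SUM): sum[0..0]=7, sum[0..1]=7, sum[0..2]=9, sum[0..3]=10, sum[0..4]=13 -> [7, 7, 9, 10, 13]
Stage 3 (DELAY): [0, 7, 7, 9, 10] = [0, 7, 7, 9, 10] -> [0, 7, 7, 9, 10]
Stage 4 (OFFSET -2): 0+-2=-2, 7+-2=5, 7+-2=5, 9+-2=7, 10+-2=8 -> [-2, 5, 5, 7, 8]
Stage 5 (SUM): sum[0..0]=-2, sum[0..1]=3, sum[0..2]=8, sum[0..3]=15, sum[0..4]=23 -> [-2, 3, 8, 15, 23]
Stage 6 (CLIP -9 13): clip(-2,-9,13)=-2, clip(3,-9,13)=3, clip(8,-9,13)=8, clip(15,-9,13)=13, clip(23,-9,13)=13 -> [-2, 3, 8, 13, 13]

Answer: -2 3 8 13 13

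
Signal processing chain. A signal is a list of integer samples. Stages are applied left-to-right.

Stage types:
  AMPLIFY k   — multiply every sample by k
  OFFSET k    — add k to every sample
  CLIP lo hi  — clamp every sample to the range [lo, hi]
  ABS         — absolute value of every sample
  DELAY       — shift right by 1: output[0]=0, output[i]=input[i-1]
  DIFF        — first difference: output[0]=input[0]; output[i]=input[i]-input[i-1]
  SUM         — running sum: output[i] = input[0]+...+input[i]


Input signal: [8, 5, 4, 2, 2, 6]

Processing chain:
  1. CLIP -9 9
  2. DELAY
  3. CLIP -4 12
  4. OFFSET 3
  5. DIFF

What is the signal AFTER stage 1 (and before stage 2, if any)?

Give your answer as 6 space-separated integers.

Input: [8, 5, 4, 2, 2, 6]
Stage 1 (CLIP -9 9): clip(8,-9,9)=8, clip(5,-9,9)=5, clip(4,-9,9)=4, clip(2,-9,9)=2, clip(2,-9,9)=2, clip(6,-9,9)=6 -> [8, 5, 4, 2, 2, 6]

Answer: 8 5 4 2 2 6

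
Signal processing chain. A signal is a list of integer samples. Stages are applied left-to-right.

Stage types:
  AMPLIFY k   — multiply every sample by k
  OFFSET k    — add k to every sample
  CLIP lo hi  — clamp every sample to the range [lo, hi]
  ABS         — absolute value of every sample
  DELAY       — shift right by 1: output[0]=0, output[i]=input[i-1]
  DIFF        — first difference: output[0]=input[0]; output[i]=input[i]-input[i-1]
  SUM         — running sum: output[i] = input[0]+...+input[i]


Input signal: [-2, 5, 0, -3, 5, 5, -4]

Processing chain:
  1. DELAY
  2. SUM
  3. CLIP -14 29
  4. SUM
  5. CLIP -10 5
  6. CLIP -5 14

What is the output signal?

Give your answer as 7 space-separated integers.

Answer: 0 -2 1 4 4 5 5

Derivation:
Input: [-2, 5, 0, -3, 5, 5, -4]
Stage 1 (DELAY): [0, -2, 5, 0, -3, 5, 5] = [0, -2, 5, 0, -3, 5, 5] -> [0, -2, 5, 0, -3, 5, 5]
Stage 2 (SUM): sum[0..0]=0, sum[0..1]=-2, sum[0..2]=3, sum[0..3]=3, sum[0..4]=0, sum[0..5]=5, sum[0..6]=10 -> [0, -2, 3, 3, 0, 5, 10]
Stage 3 (CLIP -14 29): clip(0,-14,29)=0, clip(-2,-14,29)=-2, clip(3,-14,29)=3, clip(3,-14,29)=3, clip(0,-14,29)=0, clip(5,-14,29)=5, clip(10,-14,29)=10 -> [0, -2, 3, 3, 0, 5, 10]
Stage 4 (SUM): sum[0..0]=0, sum[0..1]=-2, sum[0..2]=1, sum[0..3]=4, sum[0..4]=4, sum[0..5]=9, sum[0..6]=19 -> [0, -2, 1, 4, 4, 9, 19]
Stage 5 (CLIP -10 5): clip(0,-10,5)=0, clip(-2,-10,5)=-2, clip(1,-10,5)=1, clip(4,-10,5)=4, clip(4,-10,5)=4, clip(9,-10,5)=5, clip(19,-10,5)=5 -> [0, -2, 1, 4, 4, 5, 5]
Stage 6 (CLIP -5 14): clip(0,-5,14)=0, clip(-2,-5,14)=-2, clip(1,-5,14)=1, clip(4,-5,14)=4, clip(4,-5,14)=4, clip(5,-5,14)=5, clip(5,-5,14)=5 -> [0, -2, 1, 4, 4, 5, 5]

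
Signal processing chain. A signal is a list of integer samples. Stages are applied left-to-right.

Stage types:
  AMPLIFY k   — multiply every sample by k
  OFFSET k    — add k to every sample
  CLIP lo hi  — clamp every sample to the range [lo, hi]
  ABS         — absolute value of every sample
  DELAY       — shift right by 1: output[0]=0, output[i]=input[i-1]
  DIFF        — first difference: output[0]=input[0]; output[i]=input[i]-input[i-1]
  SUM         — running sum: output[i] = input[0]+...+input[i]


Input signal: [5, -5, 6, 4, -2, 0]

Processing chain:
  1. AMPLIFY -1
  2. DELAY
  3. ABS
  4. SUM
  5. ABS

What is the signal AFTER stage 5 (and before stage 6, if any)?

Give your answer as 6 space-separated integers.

Input: [5, -5, 6, 4, -2, 0]
Stage 1 (AMPLIFY -1): 5*-1=-5, -5*-1=5, 6*-1=-6, 4*-1=-4, -2*-1=2, 0*-1=0 -> [-5, 5, -6, -4, 2, 0]
Stage 2 (DELAY): [0, -5, 5, -6, -4, 2] = [0, -5, 5, -6, -4, 2] -> [0, -5, 5, -6, -4, 2]
Stage 3 (ABS): |0|=0, |-5|=5, |5|=5, |-6|=6, |-4|=4, |2|=2 -> [0, 5, 5, 6, 4, 2]
Stage 4 (SUM): sum[0..0]=0, sum[0..1]=5, sum[0..2]=10, sum[0..3]=16, sum[0..4]=20, sum[0..5]=22 -> [0, 5, 10, 16, 20, 22]
Stage 5 (ABS): |0|=0, |5|=5, |10|=10, |16|=16, |20|=20, |22|=22 -> [0, 5, 10, 16, 20, 22]

Answer: 0 5 10 16 20 22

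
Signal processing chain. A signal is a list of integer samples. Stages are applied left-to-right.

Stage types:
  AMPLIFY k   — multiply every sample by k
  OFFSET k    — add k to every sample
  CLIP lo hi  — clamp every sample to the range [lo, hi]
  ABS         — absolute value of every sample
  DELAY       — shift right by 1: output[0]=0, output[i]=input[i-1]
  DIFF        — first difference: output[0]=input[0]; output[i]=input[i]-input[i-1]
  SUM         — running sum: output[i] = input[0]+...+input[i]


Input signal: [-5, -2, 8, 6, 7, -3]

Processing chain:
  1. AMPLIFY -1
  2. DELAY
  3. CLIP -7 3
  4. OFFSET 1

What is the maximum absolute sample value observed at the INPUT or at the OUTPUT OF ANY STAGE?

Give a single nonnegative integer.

Answer: 8

Derivation:
Input: [-5, -2, 8, 6, 7, -3] (max |s|=8)
Stage 1 (AMPLIFY -1): -5*-1=5, -2*-1=2, 8*-1=-8, 6*-1=-6, 7*-1=-7, -3*-1=3 -> [5, 2, -8, -6, -7, 3] (max |s|=8)
Stage 2 (DELAY): [0, 5, 2, -8, -6, -7] = [0, 5, 2, -8, -6, -7] -> [0, 5, 2, -8, -6, -7] (max |s|=8)
Stage 3 (CLIP -7 3): clip(0,-7,3)=0, clip(5,-7,3)=3, clip(2,-7,3)=2, clip(-8,-7,3)=-7, clip(-6,-7,3)=-6, clip(-7,-7,3)=-7 -> [0, 3, 2, -7, -6, -7] (max |s|=7)
Stage 4 (OFFSET 1): 0+1=1, 3+1=4, 2+1=3, -7+1=-6, -6+1=-5, -7+1=-6 -> [1, 4, 3, -6, -5, -6] (max |s|=6)
Overall max amplitude: 8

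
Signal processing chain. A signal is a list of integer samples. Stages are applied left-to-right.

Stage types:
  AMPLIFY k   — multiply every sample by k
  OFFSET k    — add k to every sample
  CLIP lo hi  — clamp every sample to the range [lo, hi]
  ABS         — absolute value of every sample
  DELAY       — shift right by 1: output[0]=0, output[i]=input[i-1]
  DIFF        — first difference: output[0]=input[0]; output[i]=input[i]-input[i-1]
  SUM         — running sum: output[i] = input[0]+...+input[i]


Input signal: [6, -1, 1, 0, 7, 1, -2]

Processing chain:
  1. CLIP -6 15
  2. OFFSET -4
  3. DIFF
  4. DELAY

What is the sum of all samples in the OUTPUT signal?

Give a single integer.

Input: [6, -1, 1, 0, 7, 1, -2]
Stage 1 (CLIP -6 15): clip(6,-6,15)=6, clip(-1,-6,15)=-1, clip(1,-6,15)=1, clip(0,-6,15)=0, clip(7,-6,15)=7, clip(1,-6,15)=1, clip(-2,-6,15)=-2 -> [6, -1, 1, 0, 7, 1, -2]
Stage 2 (OFFSET -4): 6+-4=2, -1+-4=-5, 1+-4=-3, 0+-4=-4, 7+-4=3, 1+-4=-3, -2+-4=-6 -> [2, -5, -3, -4, 3, -3, -6]
Stage 3 (DIFF): s[0]=2, -5-2=-7, -3--5=2, -4--3=-1, 3--4=7, -3-3=-6, -6--3=-3 -> [2, -7, 2, -1, 7, -6, -3]
Stage 4 (DELAY): [0, 2, -7, 2, -1, 7, -6] = [0, 2, -7, 2, -1, 7, -6] -> [0, 2, -7, 2, -1, 7, -6]
Output sum: -3

Answer: -3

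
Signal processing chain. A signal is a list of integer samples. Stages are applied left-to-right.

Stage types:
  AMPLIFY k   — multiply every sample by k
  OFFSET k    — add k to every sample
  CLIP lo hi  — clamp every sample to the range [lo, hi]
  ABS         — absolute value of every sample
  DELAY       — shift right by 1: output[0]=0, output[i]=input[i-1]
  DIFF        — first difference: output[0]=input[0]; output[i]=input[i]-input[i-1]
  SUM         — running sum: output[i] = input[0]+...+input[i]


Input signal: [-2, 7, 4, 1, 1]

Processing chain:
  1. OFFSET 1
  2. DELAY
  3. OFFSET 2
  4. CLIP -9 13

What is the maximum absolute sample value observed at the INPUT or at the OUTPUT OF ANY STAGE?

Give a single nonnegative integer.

Input: [-2, 7, 4, 1, 1] (max |s|=7)
Stage 1 (OFFSET 1): -2+1=-1, 7+1=8, 4+1=5, 1+1=2, 1+1=2 -> [-1, 8, 5, 2, 2] (max |s|=8)
Stage 2 (DELAY): [0, -1, 8, 5, 2] = [0, -1, 8, 5, 2] -> [0, -1, 8, 5, 2] (max |s|=8)
Stage 3 (OFFSET 2): 0+2=2, -1+2=1, 8+2=10, 5+2=7, 2+2=4 -> [2, 1, 10, 7, 4] (max |s|=10)
Stage 4 (CLIP -9 13): clip(2,-9,13)=2, clip(1,-9,13)=1, clip(10,-9,13)=10, clip(7,-9,13)=7, clip(4,-9,13)=4 -> [2, 1, 10, 7, 4] (max |s|=10)
Overall max amplitude: 10

Answer: 10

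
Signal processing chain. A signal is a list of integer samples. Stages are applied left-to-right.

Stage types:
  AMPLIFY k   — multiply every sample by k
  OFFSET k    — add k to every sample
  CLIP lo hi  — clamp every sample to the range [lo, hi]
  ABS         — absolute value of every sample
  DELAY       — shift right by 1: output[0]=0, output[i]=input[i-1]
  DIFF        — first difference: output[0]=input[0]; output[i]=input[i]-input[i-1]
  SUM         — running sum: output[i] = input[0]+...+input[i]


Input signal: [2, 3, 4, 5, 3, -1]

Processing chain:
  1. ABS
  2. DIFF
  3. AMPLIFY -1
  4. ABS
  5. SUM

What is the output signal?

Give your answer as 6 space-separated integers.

Input: [2, 3, 4, 5, 3, -1]
Stage 1 (ABS): |2|=2, |3|=3, |4|=4, |5|=5, |3|=3, |-1|=1 -> [2, 3, 4, 5, 3, 1]
Stage 2 (DIFF): s[0]=2, 3-2=1, 4-3=1, 5-4=1, 3-5=-2, 1-3=-2 -> [2, 1, 1, 1, -2, -2]
Stage 3 (AMPLIFY -1): 2*-1=-2, 1*-1=-1, 1*-1=-1, 1*-1=-1, -2*-1=2, -2*-1=2 -> [-2, -1, -1, -1, 2, 2]
Stage 4 (ABS): |-2|=2, |-1|=1, |-1|=1, |-1|=1, |2|=2, |2|=2 -> [2, 1, 1, 1, 2, 2]
Stage 5 (SUM): sum[0..0]=2, sum[0..1]=3, sum[0..2]=4, sum[0..3]=5, sum[0..4]=7, sum[0..5]=9 -> [2, 3, 4, 5, 7, 9]

Answer: 2 3 4 5 7 9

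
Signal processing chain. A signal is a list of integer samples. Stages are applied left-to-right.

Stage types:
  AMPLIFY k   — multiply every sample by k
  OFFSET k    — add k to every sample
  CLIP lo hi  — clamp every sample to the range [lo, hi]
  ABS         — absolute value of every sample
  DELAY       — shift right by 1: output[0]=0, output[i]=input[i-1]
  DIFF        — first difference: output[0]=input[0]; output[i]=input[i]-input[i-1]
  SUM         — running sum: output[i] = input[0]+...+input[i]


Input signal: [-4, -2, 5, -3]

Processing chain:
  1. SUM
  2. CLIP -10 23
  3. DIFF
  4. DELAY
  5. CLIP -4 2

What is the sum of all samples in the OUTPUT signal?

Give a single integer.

Answer: -4

Derivation:
Input: [-4, -2, 5, -3]
Stage 1 (SUM): sum[0..0]=-4, sum[0..1]=-6, sum[0..2]=-1, sum[0..3]=-4 -> [-4, -6, -1, -4]
Stage 2 (CLIP -10 23): clip(-4,-10,23)=-4, clip(-6,-10,23)=-6, clip(-1,-10,23)=-1, clip(-4,-10,23)=-4 -> [-4, -6, -1, -4]
Stage 3 (DIFF): s[0]=-4, -6--4=-2, -1--6=5, -4--1=-3 -> [-4, -2, 5, -3]
Stage 4 (DELAY): [0, -4, -2, 5] = [0, -4, -2, 5] -> [0, -4, -2, 5]
Stage 5 (CLIP -4 2): clip(0,-4,2)=0, clip(-4,-4,2)=-4, clip(-2,-4,2)=-2, clip(5,-4,2)=2 -> [0, -4, -2, 2]
Output sum: -4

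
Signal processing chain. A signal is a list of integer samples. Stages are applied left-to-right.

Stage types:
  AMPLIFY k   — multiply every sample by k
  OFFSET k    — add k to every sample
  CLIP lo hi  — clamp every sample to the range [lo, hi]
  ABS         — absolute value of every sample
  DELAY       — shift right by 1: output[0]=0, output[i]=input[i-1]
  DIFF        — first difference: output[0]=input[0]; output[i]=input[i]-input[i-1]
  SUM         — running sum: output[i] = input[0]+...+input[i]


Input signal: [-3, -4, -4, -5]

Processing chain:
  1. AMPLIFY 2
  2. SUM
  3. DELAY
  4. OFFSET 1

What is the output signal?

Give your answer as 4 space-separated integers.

Answer: 1 -5 -13 -21

Derivation:
Input: [-3, -4, -4, -5]
Stage 1 (AMPLIFY 2): -3*2=-6, -4*2=-8, -4*2=-8, -5*2=-10 -> [-6, -8, -8, -10]
Stage 2 (SUM): sum[0..0]=-6, sum[0..1]=-14, sum[0..2]=-22, sum[0..3]=-32 -> [-6, -14, -22, -32]
Stage 3 (DELAY): [0, -6, -14, -22] = [0, -6, -14, -22] -> [0, -6, -14, -22]
Stage 4 (OFFSET 1): 0+1=1, -6+1=-5, -14+1=-13, -22+1=-21 -> [1, -5, -13, -21]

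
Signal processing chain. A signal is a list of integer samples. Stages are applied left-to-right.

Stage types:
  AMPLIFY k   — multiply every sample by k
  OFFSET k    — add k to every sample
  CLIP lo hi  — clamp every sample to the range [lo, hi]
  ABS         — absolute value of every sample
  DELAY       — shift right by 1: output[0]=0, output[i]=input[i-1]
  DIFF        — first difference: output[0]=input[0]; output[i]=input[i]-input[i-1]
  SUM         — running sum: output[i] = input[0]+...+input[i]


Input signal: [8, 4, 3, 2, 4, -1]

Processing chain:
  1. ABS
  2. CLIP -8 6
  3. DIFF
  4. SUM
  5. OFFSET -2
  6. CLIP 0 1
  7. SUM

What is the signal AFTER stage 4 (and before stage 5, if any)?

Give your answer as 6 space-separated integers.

Answer: 6 4 3 2 4 1

Derivation:
Input: [8, 4, 3, 2, 4, -1]
Stage 1 (ABS): |8|=8, |4|=4, |3|=3, |2|=2, |4|=4, |-1|=1 -> [8, 4, 3, 2, 4, 1]
Stage 2 (CLIP -8 6): clip(8,-8,6)=6, clip(4,-8,6)=4, clip(3,-8,6)=3, clip(2,-8,6)=2, clip(4,-8,6)=4, clip(1,-8,6)=1 -> [6, 4, 3, 2, 4, 1]
Stage 3 (DIFF): s[0]=6, 4-6=-2, 3-4=-1, 2-3=-1, 4-2=2, 1-4=-3 -> [6, -2, -1, -1, 2, -3]
Stage 4 (SUM): sum[0..0]=6, sum[0..1]=4, sum[0..2]=3, sum[0..3]=2, sum[0..4]=4, sum[0..5]=1 -> [6, 4, 3, 2, 4, 1]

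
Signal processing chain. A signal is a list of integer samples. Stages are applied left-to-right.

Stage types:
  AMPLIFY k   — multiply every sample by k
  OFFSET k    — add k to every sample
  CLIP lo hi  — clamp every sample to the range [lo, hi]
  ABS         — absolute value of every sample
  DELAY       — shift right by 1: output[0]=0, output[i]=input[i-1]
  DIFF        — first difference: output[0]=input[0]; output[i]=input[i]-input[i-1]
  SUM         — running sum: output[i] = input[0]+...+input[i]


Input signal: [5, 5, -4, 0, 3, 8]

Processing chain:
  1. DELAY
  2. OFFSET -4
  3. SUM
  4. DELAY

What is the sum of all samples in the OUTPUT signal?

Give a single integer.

Input: [5, 5, -4, 0, 3, 8]
Stage 1 (DELAY): [0, 5, 5, -4, 0, 3] = [0, 5, 5, -4, 0, 3] -> [0, 5, 5, -4, 0, 3]
Stage 2 (OFFSET -4): 0+-4=-4, 5+-4=1, 5+-4=1, -4+-4=-8, 0+-4=-4, 3+-4=-1 -> [-4, 1, 1, -8, -4, -1]
Stage 3 (SUM): sum[0..0]=-4, sum[0..1]=-3, sum[0..2]=-2, sum[0..3]=-10, sum[0..4]=-14, sum[0..5]=-15 -> [-4, -3, -2, -10, -14, -15]
Stage 4 (DELAY): [0, -4, -3, -2, -10, -14] = [0, -4, -3, -2, -10, -14] -> [0, -4, -3, -2, -10, -14]
Output sum: -33

Answer: -33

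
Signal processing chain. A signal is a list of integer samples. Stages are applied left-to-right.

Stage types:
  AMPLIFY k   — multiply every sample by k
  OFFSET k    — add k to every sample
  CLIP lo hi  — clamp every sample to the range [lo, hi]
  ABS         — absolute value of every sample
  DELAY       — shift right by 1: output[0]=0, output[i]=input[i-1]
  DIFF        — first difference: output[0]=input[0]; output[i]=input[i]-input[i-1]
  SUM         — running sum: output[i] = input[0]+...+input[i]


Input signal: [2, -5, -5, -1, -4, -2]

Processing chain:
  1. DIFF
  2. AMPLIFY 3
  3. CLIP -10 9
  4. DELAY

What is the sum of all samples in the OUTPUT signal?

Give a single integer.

Input: [2, -5, -5, -1, -4, -2]
Stage 1 (DIFF): s[0]=2, -5-2=-7, -5--5=0, -1--5=4, -4--1=-3, -2--4=2 -> [2, -7, 0, 4, -3, 2]
Stage 2 (AMPLIFY 3): 2*3=6, -7*3=-21, 0*3=0, 4*3=12, -3*3=-9, 2*3=6 -> [6, -21, 0, 12, -9, 6]
Stage 3 (CLIP -10 9): clip(6,-10,9)=6, clip(-21,-10,9)=-10, clip(0,-10,9)=0, clip(12,-10,9)=9, clip(-9,-10,9)=-9, clip(6,-10,9)=6 -> [6, -10, 0, 9, -9, 6]
Stage 4 (DELAY): [0, 6, -10, 0, 9, -9] = [0, 6, -10, 0, 9, -9] -> [0, 6, -10, 0, 9, -9]
Output sum: -4

Answer: -4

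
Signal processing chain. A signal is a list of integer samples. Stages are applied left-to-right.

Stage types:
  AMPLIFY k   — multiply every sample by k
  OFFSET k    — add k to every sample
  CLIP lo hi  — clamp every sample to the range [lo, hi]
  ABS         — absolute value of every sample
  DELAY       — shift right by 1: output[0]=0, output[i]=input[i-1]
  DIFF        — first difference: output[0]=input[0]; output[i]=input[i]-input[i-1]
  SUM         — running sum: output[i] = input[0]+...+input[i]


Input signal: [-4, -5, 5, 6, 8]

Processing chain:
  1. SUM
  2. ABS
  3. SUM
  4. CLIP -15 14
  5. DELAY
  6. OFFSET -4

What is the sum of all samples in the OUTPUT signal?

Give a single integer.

Input: [-4, -5, 5, 6, 8]
Stage 1 (SUM): sum[0..0]=-4, sum[0..1]=-9, sum[0..2]=-4, sum[0..3]=2, sum[0..4]=10 -> [-4, -9, -4, 2, 10]
Stage 2 (ABS): |-4|=4, |-9|=9, |-4|=4, |2|=2, |10|=10 -> [4, 9, 4, 2, 10]
Stage 3 (SUM): sum[0..0]=4, sum[0..1]=13, sum[0..2]=17, sum[0..3]=19, sum[0..4]=29 -> [4, 13, 17, 19, 29]
Stage 4 (CLIP -15 14): clip(4,-15,14)=4, clip(13,-15,14)=13, clip(17,-15,14)=14, clip(19,-15,14)=14, clip(29,-15,14)=14 -> [4, 13, 14, 14, 14]
Stage 5 (DELAY): [0, 4, 13, 14, 14] = [0, 4, 13, 14, 14] -> [0, 4, 13, 14, 14]
Stage 6 (OFFSET -4): 0+-4=-4, 4+-4=0, 13+-4=9, 14+-4=10, 14+-4=10 -> [-4, 0, 9, 10, 10]
Output sum: 25

Answer: 25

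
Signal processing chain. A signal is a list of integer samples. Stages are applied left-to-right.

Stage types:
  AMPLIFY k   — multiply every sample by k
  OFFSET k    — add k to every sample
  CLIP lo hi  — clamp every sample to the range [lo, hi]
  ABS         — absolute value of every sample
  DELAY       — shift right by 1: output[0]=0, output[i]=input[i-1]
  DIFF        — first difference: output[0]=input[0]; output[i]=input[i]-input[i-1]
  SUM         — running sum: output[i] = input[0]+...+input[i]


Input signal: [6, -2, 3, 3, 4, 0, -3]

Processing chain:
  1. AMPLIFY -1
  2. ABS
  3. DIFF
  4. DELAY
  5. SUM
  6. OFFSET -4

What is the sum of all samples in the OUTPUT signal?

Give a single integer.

Input: [6, -2, 3, 3, 4, 0, -3]
Stage 1 (AMPLIFY -1): 6*-1=-6, -2*-1=2, 3*-1=-3, 3*-1=-3, 4*-1=-4, 0*-1=0, -3*-1=3 -> [-6, 2, -3, -3, -4, 0, 3]
Stage 2 (ABS): |-6|=6, |2|=2, |-3|=3, |-3|=3, |-4|=4, |0|=0, |3|=3 -> [6, 2, 3, 3, 4, 0, 3]
Stage 3 (DIFF): s[0]=6, 2-6=-4, 3-2=1, 3-3=0, 4-3=1, 0-4=-4, 3-0=3 -> [6, -4, 1, 0, 1, -4, 3]
Stage 4 (DELAY): [0, 6, -4, 1, 0, 1, -4] = [0, 6, -4, 1, 0, 1, -4] -> [0, 6, -4, 1, 0, 1, -4]
Stage 5 (SUM): sum[0..0]=0, sum[0..1]=6, sum[0..2]=2, sum[0..3]=3, sum[0..4]=3, sum[0..5]=4, sum[0..6]=0 -> [0, 6, 2, 3, 3, 4, 0]
Stage 6 (OFFSET -4): 0+-4=-4, 6+-4=2, 2+-4=-2, 3+-4=-1, 3+-4=-1, 4+-4=0, 0+-4=-4 -> [-4, 2, -2, -1, -1, 0, -4]
Output sum: -10

Answer: -10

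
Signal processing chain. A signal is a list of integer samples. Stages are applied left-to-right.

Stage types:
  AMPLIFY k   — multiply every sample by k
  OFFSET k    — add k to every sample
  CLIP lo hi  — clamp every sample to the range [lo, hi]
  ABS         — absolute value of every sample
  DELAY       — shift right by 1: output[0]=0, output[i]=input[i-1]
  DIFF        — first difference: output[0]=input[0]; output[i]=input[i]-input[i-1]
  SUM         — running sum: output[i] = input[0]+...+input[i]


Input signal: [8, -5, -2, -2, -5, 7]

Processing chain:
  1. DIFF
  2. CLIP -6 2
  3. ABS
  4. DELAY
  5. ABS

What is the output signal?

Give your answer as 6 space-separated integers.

Answer: 0 2 6 2 0 3

Derivation:
Input: [8, -5, -2, -2, -5, 7]
Stage 1 (DIFF): s[0]=8, -5-8=-13, -2--5=3, -2--2=0, -5--2=-3, 7--5=12 -> [8, -13, 3, 0, -3, 12]
Stage 2 (CLIP -6 2): clip(8,-6,2)=2, clip(-13,-6,2)=-6, clip(3,-6,2)=2, clip(0,-6,2)=0, clip(-3,-6,2)=-3, clip(12,-6,2)=2 -> [2, -6, 2, 0, -3, 2]
Stage 3 (ABS): |2|=2, |-6|=6, |2|=2, |0|=0, |-3|=3, |2|=2 -> [2, 6, 2, 0, 3, 2]
Stage 4 (DELAY): [0, 2, 6, 2, 0, 3] = [0, 2, 6, 2, 0, 3] -> [0, 2, 6, 2, 0, 3]
Stage 5 (ABS): |0|=0, |2|=2, |6|=6, |2|=2, |0|=0, |3|=3 -> [0, 2, 6, 2, 0, 3]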